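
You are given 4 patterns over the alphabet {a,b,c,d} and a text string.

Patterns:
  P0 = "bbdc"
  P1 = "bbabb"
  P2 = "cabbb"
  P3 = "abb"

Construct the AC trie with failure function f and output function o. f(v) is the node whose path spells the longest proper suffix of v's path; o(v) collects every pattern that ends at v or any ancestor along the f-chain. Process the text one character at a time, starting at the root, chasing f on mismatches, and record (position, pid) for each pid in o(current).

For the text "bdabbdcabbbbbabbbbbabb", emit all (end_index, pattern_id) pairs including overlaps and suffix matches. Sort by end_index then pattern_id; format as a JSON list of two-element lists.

Build automaton:
Trie nodes:
  0='ε' goto a→13 b→1 c→8
  1='b' goto b→2
  2='bb' goto a→5 d→3
  3='bbd' goto c→4
  4='bbdc' goto ·  ←P0
  5='bba' goto b→6
  6='bbab' goto b→7
  7='bbabb' goto ·  ←P1
  8='c' goto a→9
  9='ca' goto b→10
  10='cab' goto b→11
  11='cabb' goto b→12
  12='cabbb' goto ·  ←P2
  13='a' goto b→14
  14='ab' goto b→15
  15='abb' goto ·  ←P3

BFS fail/out derivation:
  fail(1) 'b': from fail(0)=0 chase 'b': 0 ⇒ 0;  out=∅∪out(0)=∅
  fail(8) 'c': from fail(0)=0 chase 'c': 0 ⇒ 0;  out=∅∪out(0)=∅
  fail(13) 'a': from fail(0)=0 chase 'a': 0 ⇒ 0;  out=∅∪out(0)=∅
  fail(2) 'bb': from fail(1)=0 chase 'b': 0 ⇒ 1;  out=∅∪out(1)=∅
  fail(9) 'ca': from fail(8)=0 chase 'a': 0 ⇒ 13;  out=∅∪out(13)=∅
  fail(14) 'ab': from fail(13)=0 chase 'b': 0 ⇒ 1;  out=∅∪out(1)=∅
  fail(3) 'bbd': from fail(2)=1 chase 'd': 1→0 ⇒ 0;  out=∅∪out(0)=∅
  fail(5) 'bba': from fail(2)=1 chase 'a': 1→0 ⇒ 13;  out=∅∪out(13)=∅
  fail(10) 'cab': from fail(9)=13 chase 'b': 13 ⇒ 14;  out=∅∪out(14)=∅
  fail(15) 'abb': from fail(14)=1 chase 'b': 1 ⇒ 2;  out={3}∪out(2)={3}
  fail(4) 'bbdc': from fail(3)=0 chase 'c': 0 ⇒ 8;  out={0}∪out(8)={0}
  fail(6) 'bbab': from fail(5)=13 chase 'b': 13 ⇒ 14;  out=∅∪out(14)=∅
  fail(11) 'cabb': from fail(10)=14 chase 'b': 14 ⇒ 15;  out=∅∪out(15)={3}
  fail(7) 'bbabb': from fail(6)=14 chase 'b': 14 ⇒ 15;  out={1}∪out(15)={1,3}
  fail(12) 'cabbb': from fail(11)=15 chase 'b': 15→2→1 ⇒ 2;  out={2}∪out(2)={2}

Scan:
i=0 'b': node 0→1
i=1 'd': node 1→0 ·f
i=2 'a': node 0→13
i=3 'b': node 13→14
i=4 'b': node 14→15  emit P3@[2:4]
i=5 'd': node 15→3 ·f
i=6 'c': node 3→4  emit P0@[3:6]
i=7 'a': node 4→9 ·f
i=8 'b': node 9→10
i=9 'b': node 10→11  emit P3@[7:9]
i=10 'b': node 11→12  emit P2@[6:10]
i=11 'b': node 12→2 ·f
i=12 'b': node 2→2 ·f
i=13 'a': node 2→5
i=14 'b': node 5→6
i=15 'b': node 6→7  emit P1@[11:15],P3@[13:15]
i=16 'b': node 7→2 ·f
i=17 'b': node 2→2 ·f
i=18 'b': node 2→2 ·f
i=19 'a': node 2→5
i=20 'b': node 5→6
i=21 'b': node 6→7  emit P1@[17:21],P3@[19:21]

Result: [[4,3],[6,0],[9,3],[10,2],[15,1],[15,3],[21,1],[21,3]]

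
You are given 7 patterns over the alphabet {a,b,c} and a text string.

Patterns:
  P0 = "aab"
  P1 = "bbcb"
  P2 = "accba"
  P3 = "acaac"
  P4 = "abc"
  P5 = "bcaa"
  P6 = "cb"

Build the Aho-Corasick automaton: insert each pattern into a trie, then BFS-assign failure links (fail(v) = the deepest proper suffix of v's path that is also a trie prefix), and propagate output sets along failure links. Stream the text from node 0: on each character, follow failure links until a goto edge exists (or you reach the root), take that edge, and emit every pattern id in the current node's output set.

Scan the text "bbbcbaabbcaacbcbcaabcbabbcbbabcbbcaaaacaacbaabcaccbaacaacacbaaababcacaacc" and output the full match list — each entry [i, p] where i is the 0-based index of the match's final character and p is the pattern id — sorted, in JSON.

Build:
Trie (insert patterns):
  n0 'ε': a→1 b→4 c→20
  n1 'a': a→2 b→15 c→8
  n2 'aa': b→3
  n3 'aab': ·  ←P0
  n4 'b': b→5 c→17
  n5 'bb': c→6
  n6 'bbc': b→7
  n7 'bbcb': ·  ←P1
  n8 'ac': a→12 c→9
  n9 'acc': b→10
  n10 'accb': a→11
  n11 'accba': ·  ←P2
  n12 'aca': a→13
  n13 'acaa': c→14
  n14 'acaac': ·  ←P3
  n15 'ab': c→16
  n16 'abc': ·  ←P4
  n17 'bc': a→18
  n18 'bca': a→19
  n19 'bcaa': ·  ←P5
  n20 'c': b→21
  n21 'cb': ·  ←P6

BFS fail/out derivation:
  fail(1) 'a': from fail(0)=0 chase 'a': 0 ⇒ 0;  out=∅∪out(0)=∅
  fail(4) 'b': from fail(0)=0 chase 'b': 0 ⇒ 0;  out=∅∪out(0)=∅
  fail(20) 'c': from fail(0)=0 chase 'c': 0 ⇒ 0;  out=∅∪out(0)=∅
  fail(2) 'aa': from fail(1)=0 chase 'a': 0 ⇒ 1;  out=∅∪out(1)=∅
  fail(5) 'bb': from fail(4)=0 chase 'b': 0 ⇒ 4;  out=∅∪out(4)=∅
  fail(8) 'ac': from fail(1)=0 chase 'c': 0 ⇒ 20;  out=∅∪out(20)=∅
  fail(15) 'ab': from fail(1)=0 chase 'b': 0 ⇒ 4;  out=∅∪out(4)=∅
  fail(17) 'bc': from fail(4)=0 chase 'c': 0 ⇒ 20;  out=∅∪out(20)=∅
  fail(21) 'cb': from fail(20)=0 chase 'b': 0 ⇒ 4;  out={6}∪out(4)={6}
  fail(3) 'aab': from fail(2)=1 chase 'b': 1 ⇒ 15;  out={0}∪out(15)={0}
  fail(6) 'bbc': from fail(5)=4 chase 'c': 4 ⇒ 17;  out=∅∪out(17)=∅
  fail(9) 'acc': from fail(8)=20 chase 'c': 20→0 ⇒ 20;  out=∅∪out(20)=∅
  fail(12) 'aca': from fail(8)=20 chase 'a': 20→0 ⇒ 1;  out=∅∪out(1)=∅
  fail(16) 'abc': from fail(15)=4 chase 'c': 4 ⇒ 17;  out={4}∪out(17)={4}
  fail(18) 'bca': from fail(17)=20 chase 'a': 20→0 ⇒ 1;  out=∅∪out(1)=∅
  fail(7) 'bbcb': from fail(6)=17 chase 'b': 17→20 ⇒ 21;  out={1}∪out(21)={1,6}
  fail(10) 'accb': from fail(9)=20 chase 'b': 20 ⇒ 21;  out=∅∪out(21)={6}
  fail(13) 'acaa': from fail(12)=1 chase 'a': 1 ⇒ 2;  out=∅∪out(2)=∅
  fail(19) 'bcaa': from fail(18)=1 chase 'a': 1 ⇒ 2;  out={5}∪out(2)={5}
  fail(11) 'accba': from fail(10)=21 chase 'a': 21→4→0 ⇒ 1;  out={2}∪out(1)={2}
  fail(14) 'acaac': from fail(13)=2 chase 'c': 2→1 ⇒ 8;  out={3}∪out(8)={3}

Scan:
i=0 'b': node 0→4
i=1 'b': node 4→5
i=2 'b': node 5→5 (fail-walked)
i=3 'c': node 5→6
i=4 'b': node 6→7  emit P1@[1:4],P6@[3:4]
i=5 'a': node 7→1 (fail-walked)
i=6 'a': node 1→2
i=7 'b': node 2→3  emit P0@[5:7]
i=8 'b': node 3→5 (fail-walked)
i=9 'c': node 5→6
i=10 'a': node 6→18 (fail-walked)
i=11 'a': node 18→19  emit P5@[8:11]
i=12 'c': node 19→8 (fail-walked)
i=13 'b': node 8→21 (fail-walked)  emit P6@[12:13]
i=14 'c': node 21→17 (fail-walked)
i=15 'b': node 17→21 (fail-walked)  emit P6@[14:15]
i=16 'c': node 21→17 (fail-walked)
i=17 'a': node 17→18
i=18 'a': node 18→19  emit P5@[15:18]
i=19 'b': node 19→3 (fail-walked)  emit P0@[17:19]
i=20 'c': node 3→16 (fail-walked)  emit P4@[18:20]
i=21 'b': node 16→21 (fail-walked)  emit P6@[20:21]
i=22 'a': node 21→1 (fail-walked)
i=23 'b': node 1→15
i=24 'b': node 15→5 (fail-walked)
i=25 'c': node 5→6
i=26 'b': node 6→7  emit P1@[23:26],P6@[25:26]
i=27 'b': node 7→5 (fail-walked)
i=28 'a': node 5→1 (fail-walked)
i=29 'b': node 1→15
i=30 'c': node 15→16  emit P4@[28:30]
i=31 'b': node 16→21 (fail-walked)  emit P6@[30:31]
i=32 'b': node 21→5 (fail-walked)
i=33 'c': node 5→6
i=34 'a': node 6→18 (fail-walked)
i=35 'a': node 18→19  emit P5@[32:35]
i=36 'a': node 19→2 (fail-walked)
i=37 'a': node 2→2 (fail-walked)
i=38 'c': node 2→8 (fail-walked)
i=39 'a': node 8→12
i=40 'a': node 12→13
i=41 'c': node 13→14  emit P3@[37:41]
i=42 'b': node 14→21 (fail-walked)  emit P6@[41:42]
i=43 'a': node 21→1 (fail-walked)
i=44 'a': node 1→2
i=45 'b': node 2→3  emit P0@[43:45]
i=46 'c': node 3→16 (fail-walked)  emit P4@[44:46]
i=47 'a': node 16→18 (fail-walked)
i=48 'c': node 18→8 (fail-walked)
i=49 'c': node 8→9
i=50 'b': node 9→10  emit P6@[49:50]
i=51 'a': node 10→11  emit P2@[47:51]
i=52 'a': node 11→2 (fail-walked)
i=53 'c': node 2→8 (fail-walked)
i=54 'a': node 8→12
i=55 'a': node 12→13
i=56 'c': node 13→14  emit P3@[52:56]
i=57 'a': node 14→12 (fail-walked)
i=58 'c': node 12→8 (fail-walked)
i=59 'b': node 8→21 (fail-walked)  emit P6@[58:59]
i=60 'a': node 21→1 (fail-walked)
i=61 'a': node 1→2
i=62 'a': node 2→2 (fail-walked)
i=63 'b': node 2→3  emit P0@[61:63]
i=64 'a': node 3→1 (fail-walked)
i=65 'b': node 1→15
i=66 'c': node 15→16  emit P4@[64:66]
i=67 'a': node 16→18 (fail-walked)
i=68 'c': node 18→8 (fail-walked)
i=69 'a': node 8→12
i=70 'a': node 12→13
i=71 'c': node 13→14  emit P3@[67:71]
i=72 'c': node 14→9 (fail-walked)

Matches: [[4,1],[4,6],[7,0],[11,5],[13,6],[15,6],[18,5],[19,0],[20,4],[21,6],[26,1],[26,6],[30,4],[31,6],[35,5],[41,3],[42,6],[45,0],[46,4],[50,6],[51,2],[56,3],[59,6],[63,0],[66,4],[71,3]]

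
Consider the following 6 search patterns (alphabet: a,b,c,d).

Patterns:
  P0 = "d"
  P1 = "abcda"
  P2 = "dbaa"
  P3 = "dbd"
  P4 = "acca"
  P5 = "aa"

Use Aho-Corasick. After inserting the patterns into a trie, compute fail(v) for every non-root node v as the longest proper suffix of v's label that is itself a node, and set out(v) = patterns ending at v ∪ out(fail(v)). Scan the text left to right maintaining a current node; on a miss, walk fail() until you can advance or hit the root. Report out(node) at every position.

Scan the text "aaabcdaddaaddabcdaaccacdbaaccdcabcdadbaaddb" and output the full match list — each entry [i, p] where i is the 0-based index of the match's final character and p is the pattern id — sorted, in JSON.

Build:
Trie (insert patterns):
  n0 'ε': a→2 d→1
  n1 'd': b→7  ←P0
  n2 'a': a→14 b→3 c→11
  n3 'ab': c→4
  n4 'abc': d→5
  n5 'abcd': a→6
  n6 'abcda': ·  ←P1
  n7 'db': a→8 d→10
  n8 'dba': a→9
  n9 'dbaa': ·  ←P2
  n10 'dbd': ·  ←P3
  n11 'ac': c→12
  n12 'acc': a→13
  n13 'acca': ·  ←P4
  n14 'aa': ·  ←P5

BFS fail/out derivation:
  n1('d'): parent n0 fail=0; on 'd' 0 → fail=0;  out {0}∪∅={0}
  n2('a'): parent n0 fail=0; on 'a' 0 → fail=0;  out ∅∪∅=∅
  n3('ab'): parent n2 fail=0; on 'b' 0 → fail=0;  out ∅∪∅=∅
  n7('db'): parent n1 fail=0; on 'b' 0 → fail=0;  out ∅∪∅=∅
  n11('ac'): parent n2 fail=0; on 'c' 0 → fail=0;  out ∅∪∅=∅
  n14('aa'): parent n2 fail=0; on 'a' 0 → fail=2;  out {5}∪∅={5}
  n4('abc'): parent n3 fail=0; on 'c' 0 → fail=0;  out ∅∪∅=∅
  n8('dba'): parent n7 fail=0; on 'a' 0 → fail=2;  out ∅∪∅=∅
  n10('dbd'): parent n7 fail=0; on 'd' 0 → fail=1;  out {3}∪{0}={0,3}
  n12('acc'): parent n11 fail=0; on 'c' 0 → fail=0;  out ∅∪∅=∅
  n5('abcd'): parent n4 fail=0; on 'd' 0 → fail=1;  out ∅∪{0}={0}
  n9('dbaa'): parent n8 fail=2; on 'a' 2 → fail=14;  out {2}∪{5}={2,5}
  n13('acca'): parent n12 fail=0; on 'a' 0 → fail=2;  out {4}∪∅={4}
  n6('abcda'): parent n5 fail=1; on 'a' 1→0 → fail=2;  out {1}∪∅={1}

Scan:
i=0 'a': node 0→2
i=1 'a': node 2→14  → match P5@[0:1]
i=2 'a': node 14→14 (fail-walked)  → match P5@[1:2]
i=3 'b': node 14→3 (fail-walked)
i=4 'c': node 3→4
i=5 'd': node 4→5  → match P0@[5:5]
i=6 'a': node 5→6  → match P1@[2:6]
i=7 'd': node 6→1 (fail-walked)  → match P0@[7:7]
i=8 'd': node 1→1 (fail-walked)  → match P0@[8:8]
i=9 'a': node 1→2 (fail-walked)
i=10 'a': node 2→14  → match P5@[9:10]
i=11 'd': node 14→1 (fail-walked)  → match P0@[11:11]
i=12 'd': node 1→1 (fail-walked)  → match P0@[12:12]
i=13 'a': node 1→2 (fail-walked)
i=14 'b': node 2→3
i=15 'c': node 3→4
i=16 'd': node 4→5  → match P0@[16:16]
i=17 'a': node 5→6  → match P1@[13:17]
i=18 'a': node 6→14 (fail-walked)  → match P5@[17:18]
i=19 'c': node 14→11 (fail-walked)
i=20 'c': node 11→12
i=21 'a': node 12→13  → match P4@[18:21]
i=22 'c': node 13→11 (fail-walked)
i=23 'd': node 11→1 (fail-walked)  → match P0@[23:23]
i=24 'b': node 1→7
i=25 'a': node 7→8
i=26 'a': node 8→9  → match P2@[23:26],P5@[25:26]
i=27 'c': node 9→11 (fail-walked)
i=28 'c': node 11→12
i=29 'd': node 12→1 (fail-walked)  → match P0@[29:29]
i=30 'c': node 1→0 (fail-walked)
i=31 'a': node 0→2
i=32 'b': node 2→3
i=33 'c': node 3→4
i=34 'd': node 4→5  → match P0@[34:34]
i=35 'a': node 5→6  → match P1@[31:35]
i=36 'd': node 6→1 (fail-walked)  → match P0@[36:36]
i=37 'b': node 1→7
i=38 'a': node 7→8
i=39 'a': node 8→9  → match P2@[36:39],P5@[38:39]
i=40 'd': node 9→1 (fail-walked)  → match P0@[40:40]
i=41 'd': node 1→1 (fail-walked)  → match P0@[41:41]
i=42 'b': node 1→7

Result: [[1,5],[2,5],[5,0],[6,1],[7,0],[8,0],[10,5],[11,0],[12,0],[16,0],[17,1],[18,5],[21,4],[23,0],[26,2],[26,5],[29,0],[34,0],[35,1],[36,0],[39,2],[39,5],[40,0],[41,0]]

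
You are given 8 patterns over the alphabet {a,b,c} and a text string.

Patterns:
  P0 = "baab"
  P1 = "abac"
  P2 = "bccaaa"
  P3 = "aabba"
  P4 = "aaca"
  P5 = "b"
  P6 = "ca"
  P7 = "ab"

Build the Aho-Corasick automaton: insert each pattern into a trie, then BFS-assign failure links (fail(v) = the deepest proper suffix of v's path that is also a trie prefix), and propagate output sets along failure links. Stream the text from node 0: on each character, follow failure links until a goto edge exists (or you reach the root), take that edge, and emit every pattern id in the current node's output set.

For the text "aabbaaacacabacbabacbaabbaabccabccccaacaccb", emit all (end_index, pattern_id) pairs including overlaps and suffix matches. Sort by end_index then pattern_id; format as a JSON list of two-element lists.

Build:
Trie nodes:
  0='ε' goto a→5 b→1 c→20
  1='b' goto a→2 c→9  ←P5
  2='ba' goto a→3
  3='baa' goto b→4
  4='baab' goto ·  ←P0
  5='a' goto a→14 b→6
  6='ab' goto a→7  ←P7
  7='aba' goto c→8
  8='abac' goto ·  ←P1
  9='bc' goto c→10
  10='bcc' goto a→11
  11='bcca' goto a→12
  12='bccaa' goto a→13
  13='bccaaa' goto ·  ←P2
  14='aa' goto b→15 c→18
  15='aab' goto b→16
  16='aabb' goto a→17
  17='aabba' goto ·  ←P3
  18='aac' goto a→19
  19='aaca' goto ·  ←P4
  20='c' goto a→21
  21='ca' goto ·  ←P6

Failure links (BFS by depth):
  fail(1) 'b': from fail(0)=0 chase 'b': 0 ⇒ 0;  out={5}∪out(0)={5}
  fail(5) 'a': from fail(0)=0 chase 'a': 0 ⇒ 0;  out=∅∪out(0)=∅
  fail(20) 'c': from fail(0)=0 chase 'c': 0 ⇒ 0;  out=∅∪out(0)=∅
  fail(2) 'ba': from fail(1)=0 chase 'a': 0 ⇒ 5;  out=∅∪out(5)=∅
  fail(6) 'ab': from fail(5)=0 chase 'b': 0 ⇒ 1;  out={7}∪out(1)={5,7}
  fail(9) 'bc': from fail(1)=0 chase 'c': 0 ⇒ 20;  out=∅∪out(20)=∅
  fail(14) 'aa': from fail(5)=0 chase 'a': 0 ⇒ 5;  out=∅∪out(5)=∅
  fail(21) 'ca': from fail(20)=0 chase 'a': 0 ⇒ 5;  out={6}∪out(5)={6}
  fail(3) 'baa': from fail(2)=5 chase 'a': 5 ⇒ 14;  out=∅∪out(14)=∅
  fail(7) 'aba': from fail(6)=1 chase 'a': 1 ⇒ 2;  out=∅∪out(2)=∅
  fail(10) 'bcc': from fail(9)=20 chase 'c': 20→0 ⇒ 20;  out=∅∪out(20)=∅
  fail(15) 'aab': from fail(14)=5 chase 'b': 5 ⇒ 6;  out=∅∪out(6)={5,7}
  fail(18) 'aac': from fail(14)=5 chase 'c': 5→0 ⇒ 20;  out=∅∪out(20)=∅
  fail(4) 'baab': from fail(3)=14 chase 'b': 14 ⇒ 15;  out={0}∪out(15)={0,5,7}
  fail(8) 'abac': from fail(7)=2 chase 'c': 2→5→0 ⇒ 20;  out={1}∪out(20)={1}
  fail(11) 'bcca': from fail(10)=20 chase 'a': 20 ⇒ 21;  out=∅∪out(21)={6}
  fail(16) 'aabb': from fail(15)=6 chase 'b': 6→1→0 ⇒ 1;  out=∅∪out(1)={5}
  fail(19) 'aaca': from fail(18)=20 chase 'a': 20 ⇒ 21;  out={4}∪out(21)={4,6}
  fail(12) 'bccaa': from fail(11)=21 chase 'a': 21→5 ⇒ 14;  out=∅∪out(14)=∅
  fail(17) 'aabba': from fail(16)=1 chase 'a': 1 ⇒ 2;  out={3}∪out(2)={3}
  fail(13) 'bccaaa': from fail(12)=14 chase 'a': 14→5 ⇒ 14;  out={2}∪out(14)={2}

Run:
i=0 'a': node 0→5
i=1 'a': node 5→14
i=2 'b': node 14→15  → match P5@[2:2],P7@[1:2]
i=3 'b': node 15→16  → match P5@[3:3]
i=4 'a': node 16→17  → match P3@[0:4]
i=5 'a': node 17→3 ·f
i=6 'a': node 3→14 ·f
i=7 'c': node 14→18
i=8 'a': node 18→19  → match P4@[5:8],P6@[7:8]
i=9 'c': node 19→20 ·f
i=10 'a': node 20→21  → match P6@[9:10]
i=11 'b': node 21→6 ·f  → match P5@[11:11],P7@[10:11]
i=12 'a': node 6→7
i=13 'c': node 7→8  → match P1@[10:13]
i=14 'b': node 8→1 ·f  → match P5@[14:14]
i=15 'a': node 1→2
i=16 'b': node 2→6 ·f  → match P5@[16:16],P7@[15:16]
i=17 'a': node 6→7
i=18 'c': node 7→8  → match P1@[15:18]
i=19 'b': node 8→1 ·f  → match P5@[19:19]
i=20 'a': node 1→2
i=21 'a': node 2→3
i=22 'b': node 3→4  → match P0@[19:22],P5@[22:22],P7@[21:22]
i=23 'b': node 4→16 ·f  → match P5@[23:23]
i=24 'a': node 16→17  → match P3@[20:24]
i=25 'a': node 17→3 ·f
i=26 'b': node 3→4  → match P0@[23:26],P5@[26:26],P7@[25:26]
i=27 'c': node 4→9 ·f
i=28 'c': node 9→10
i=29 'a': node 10→11  → match P6@[28:29]
i=30 'b': node 11→6 ·f  → match P5@[30:30],P7@[29:30]
i=31 'c': node 6→9 ·f
i=32 'c': node 9→10
i=33 'c': node 10→20 ·f
i=34 'c': node 20→20 ·f
i=35 'a': node 20→21  → match P6@[34:35]
i=36 'a': node 21→14 ·f
i=37 'c': node 14→18
i=38 'a': node 18→19  → match P4@[35:38],P6@[37:38]
i=39 'c': node 19→20 ·f
i=40 'c': node 20→20 ·f
i=41 'b': node 20→1 ·f  → match P5@[41:41]

Matches: [[2,5],[2,7],[3,5],[4,3],[8,4],[8,6],[10,6],[11,5],[11,7],[13,1],[14,5],[16,5],[16,7],[18,1],[19,5],[22,0],[22,5],[22,7],[23,5],[24,3],[26,0],[26,5],[26,7],[29,6],[30,5],[30,7],[35,6],[38,4],[38,6],[41,5]]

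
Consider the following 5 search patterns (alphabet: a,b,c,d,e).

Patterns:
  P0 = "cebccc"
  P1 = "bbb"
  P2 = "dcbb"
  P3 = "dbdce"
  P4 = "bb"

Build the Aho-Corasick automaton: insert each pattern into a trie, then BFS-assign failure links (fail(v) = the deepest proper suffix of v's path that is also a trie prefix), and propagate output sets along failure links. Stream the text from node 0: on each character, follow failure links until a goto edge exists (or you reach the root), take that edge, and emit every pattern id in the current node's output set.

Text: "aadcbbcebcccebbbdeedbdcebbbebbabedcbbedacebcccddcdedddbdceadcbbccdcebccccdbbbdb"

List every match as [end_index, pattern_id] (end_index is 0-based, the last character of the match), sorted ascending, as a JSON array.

Build automaton:
Trie nodes:
  0='ε' goto b→7 c→1 d→10
  1='c' goto e→2
  2='ce' goto b→3
  3='ceb' goto c→4
  4='cebc' goto c→5
  5='cebcc' goto c→6
  6='cebccc' goto ·  ←P0
  7='b' goto b→8
  8='bb' goto b→9  ←P4
  9='bbb' goto ·  ←P1
  10='d' goto b→14 c→11
  11='dc' goto b→12
  12='dcb' goto b→13
  13='dcbb' goto ·  ←P2
  14='db' goto d→15
  15='dbd' goto c→16
  16='dbdc' goto e→17
  17='dbdce' goto ·  ←P3

Failure links (BFS by depth):
  n1('c'): parent n0 fail=0; on 'c' 0 → fail=0;  out ∅∪∅=∅
  n7('b'): parent n0 fail=0; on 'b' 0 → fail=0;  out ∅∪∅=∅
  n10('d'): parent n0 fail=0; on 'd' 0 → fail=0;  out ∅∪∅=∅
  n2('ce'): parent n1 fail=0; on 'e' 0 → fail=0;  out ∅∪∅=∅
  n8('bb'): parent n7 fail=0; on 'b' 0 → fail=7;  out {4}∪∅={4}
  n11('dc'): parent n10 fail=0; on 'c' 0 → fail=1;  out ∅∪∅=∅
  n14('db'): parent n10 fail=0; on 'b' 0 → fail=7;  out ∅∪∅=∅
  n3('ceb'): parent n2 fail=0; on 'b' 0 → fail=7;  out ∅∪∅=∅
  n9('bbb'): parent n8 fail=7; on 'b' 7 → fail=8;  out {1}∪{4}={1,4}
  n12('dcb'): parent n11 fail=1; on 'b' 1→0 → fail=7;  out ∅∪∅=∅
  n15('dbd'): parent n14 fail=7; on 'd' 7→0 → fail=10;  out ∅∪∅=∅
  n4('cebc'): parent n3 fail=7; on 'c' 7→0 → fail=1;  out ∅∪∅=∅
  n13('dcbb'): parent n12 fail=7; on 'b' 7 → fail=8;  out {2}∪{4}={2,4}
  n16('dbdc'): parent n15 fail=10; on 'c' 10 → fail=11;  out ∅∪∅=∅
  n5('cebcc'): parent n4 fail=1; on 'c' 1→0 → fail=1;  out ∅∪∅=∅
  n17('dbdce'): parent n16 fail=11; on 'e' 11→1 → fail=2;  out {3}∪∅={3}
  n6('cebccc'): parent n5 fail=1; on 'c' 1→0 → fail=1;  out {0}∪∅={0}

Run:
[0] read 'a'  n0⇒n0
[1] read 'a'  n0⇒n0
[2] read 'd'  n0⇒n10
[3] read 'c'  n10⇒n11
[4] read 'b'  n11⇒n12
[5] read 'b'  n12⇒n13  ** P2@[2:5],P4@[4:5]
[6] read 'c'  n13⇒n1 ·f
[7] read 'e'  n1⇒n2
[8] read 'b'  n2⇒n3
[9] read 'c'  n3⇒n4
[10] read 'c'  n4⇒n5
[11] read 'c'  n5⇒n6  ** P0@[6:11]
[12] read 'e'  n6⇒n2 ·f
[13] read 'b'  n2⇒n3
[14] read 'b'  n3⇒n8 ·f  ** P4@[13:14]
[15] read 'b'  n8⇒n9  ** P1@[13:15],P4@[14:15]
[16] read 'd'  n9⇒n10 ·f
[17] read 'e'  n10⇒n0 ·f
[18] read 'e'  n0⇒n0
[19] read 'd'  n0⇒n10
[20] read 'b'  n10⇒n14
[21] read 'd'  n14⇒n15
[22] read 'c'  n15⇒n16
[23] read 'e'  n16⇒n17  ** P3@[19:23]
[24] read 'b'  n17⇒n3 ·f
[25] read 'b'  n3⇒n8 ·f  ** P4@[24:25]
[26] read 'b'  n8⇒n9  ** P1@[24:26],P4@[25:26]
[27] read 'e'  n9⇒n0 ·f
[28] read 'b'  n0⇒n7
[29] read 'b'  n7⇒n8  ** P4@[28:29]
[30] read 'a'  n8⇒n0 ·f
[31] read 'b'  n0⇒n7
[32] read 'e'  n7⇒n0 ·f
[33] read 'd'  n0⇒n10
[34] read 'c'  n10⇒n11
[35] read 'b'  n11⇒n12
[36] read 'b'  n12⇒n13  ** P2@[33:36],P4@[35:36]
[37] read 'e'  n13⇒n0 ·f
[38] read 'd'  n0⇒n10
[39] read 'a'  n10⇒n0 ·f
[40] read 'c'  n0⇒n1
[41] read 'e'  n1⇒n2
[42] read 'b'  n2⇒n3
[43] read 'c'  n3⇒n4
[44] read 'c'  n4⇒n5
[45] read 'c'  n5⇒n6  ** P0@[40:45]
[46] read 'd'  n6⇒n10 ·f
[47] read 'd'  n10⇒n10 ·f
[48] read 'c'  n10⇒n11
[49] read 'd'  n11⇒n10 ·f
[50] read 'e'  n10⇒n0 ·f
[51] read 'd'  n0⇒n10
[52] read 'd'  n10⇒n10 ·f
[53] read 'd'  n10⇒n10 ·f
[54] read 'b'  n10⇒n14
[55] read 'd'  n14⇒n15
[56] read 'c'  n15⇒n16
[57] read 'e'  n16⇒n17  ** P3@[53:57]
[58] read 'a'  n17⇒n0 ·f
[59] read 'd'  n0⇒n10
[60] read 'c'  n10⇒n11
[61] read 'b'  n11⇒n12
[62] read 'b'  n12⇒n13  ** P2@[59:62],P4@[61:62]
[63] read 'c'  n13⇒n1 ·f
[64] read 'c'  n1⇒n1 ·f
[65] read 'd'  n1⇒n10 ·f
[66] read 'c'  n10⇒n11
[67] read 'e'  n11⇒n2 ·f
[68] read 'b'  n2⇒n3
[69] read 'c'  n3⇒n4
[70] read 'c'  n4⇒n5
[71] read 'c'  n5⇒n6  ** P0@[66:71]
[72] read 'c'  n6⇒n1 ·f
[73] read 'd'  n1⇒n10 ·f
[74] read 'b'  n10⇒n14
[75] read 'b'  n14⇒n8 ·f  ** P4@[74:75]
[76] read 'b'  n8⇒n9  ** P1@[74:76],P4@[75:76]
[77] read 'd'  n9⇒n10 ·f
[78] read 'b'  n10⇒n14

All matches (sorted): [[5,2],[5,4],[11,0],[14,4],[15,1],[15,4],[23,3],[25,4],[26,1],[26,4],[29,4],[36,2],[36,4],[45,0],[57,3],[62,2],[62,4],[71,0],[75,4],[76,1],[76,4]]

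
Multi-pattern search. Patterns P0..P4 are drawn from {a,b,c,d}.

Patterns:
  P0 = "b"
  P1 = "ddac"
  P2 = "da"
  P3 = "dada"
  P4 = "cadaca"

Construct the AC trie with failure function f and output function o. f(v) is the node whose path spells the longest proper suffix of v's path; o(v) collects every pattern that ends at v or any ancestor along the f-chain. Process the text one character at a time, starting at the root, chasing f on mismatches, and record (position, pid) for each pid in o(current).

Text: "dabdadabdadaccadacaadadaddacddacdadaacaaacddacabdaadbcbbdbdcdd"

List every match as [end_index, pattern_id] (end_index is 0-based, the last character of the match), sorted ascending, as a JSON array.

Build:
Trie (insert patterns):
  n0 'ε': b→1 c→9 d→2
  n1 'b': ·  [P0 ends]
  n2 'd': a→6 d→3
  n3 'dd': a→4
  n4 'dda': c→5
  n5 'ddac': ·  [P1 ends]
  n6 'da': d→7  [P2 ends]
  n7 'dad': a→8
  n8 'dada': ·  [P3 ends]
  n9 'c': a→10
  n10 'ca': d→11
  n11 'cad': a→12
  n12 'cada': c→13
  n13 'cadac': a→14
  n14 'cadaca': ·  [P4 ends]

Failure links (BFS by depth):
  fail(1) 'b': from fail(0)=0 chase 'b': 0 ⇒ 0;  out={0}∪out(0)={0}
  fail(2) 'd': from fail(0)=0 chase 'd': 0 ⇒ 0;  out=∅∪out(0)=∅
  fail(9) 'c': from fail(0)=0 chase 'c': 0 ⇒ 0;  out=∅∪out(0)=∅
  fail(3) 'dd': from fail(2)=0 chase 'd': 0 ⇒ 2;  out=∅∪out(2)=∅
  fail(6) 'da': from fail(2)=0 chase 'a': 0 ⇒ 0;  out={2}∪out(0)={2}
  fail(10) 'ca': from fail(9)=0 chase 'a': 0 ⇒ 0;  out=∅∪out(0)=∅
  fail(4) 'dda': from fail(3)=2 chase 'a': 2 ⇒ 6;  out=∅∪out(6)={2}
  fail(7) 'dad': from fail(6)=0 chase 'd': 0 ⇒ 2;  out=∅∪out(2)=∅
  fail(11) 'cad': from fail(10)=0 chase 'd': 0 ⇒ 2;  out=∅∪out(2)=∅
  fail(5) 'ddac': from fail(4)=6 chase 'c': 6→0 ⇒ 9;  out={1}∪out(9)={1}
  fail(8) 'dada': from fail(7)=2 chase 'a': 2 ⇒ 6;  out={3}∪out(6)={2,3}
  fail(12) 'cada': from fail(11)=2 chase 'a': 2 ⇒ 6;  out=∅∪out(6)={2}
  fail(13) 'cadac': from fail(12)=6 chase 'c': 6→0 ⇒ 9;  out=∅∪out(9)=∅
  fail(14) 'cadaca': from fail(13)=9 chase 'a': 9 ⇒ 10;  out={4}∪out(10)={4}

Run:
pos 0 'd': at 2
pos 1 'a': at 6  emit P2@[0:1]
pos 2 'b': at 1 ·f  emit P0@[2:2]
pos 3 'd': at 2 ·f
pos 4 'a': at 6  emit P2@[3:4]
pos 5 'd': at 7
pos 6 'a': at 8  emit P2@[5:6],P3@[3:6]
pos 7 'b': at 1 ·f  emit P0@[7:7]
pos 8 'd': at 2 ·f
pos 9 'a': at 6  emit P2@[8:9]
pos 10 'd': at 7
pos 11 'a': at 8  emit P2@[10:11],P3@[8:11]
pos 12 'c': at 9 ·f
pos 13 'c': at 9 ·f
pos 14 'a': at 10
pos 15 'd': at 11
pos 16 'a': at 12  emit P2@[15:16]
pos 17 'c': at 13
pos 18 'a': at 14  emit P4@[13:18]
pos 19 'a': at 0 ·f
pos 20 'd': at 2
pos 21 'a': at 6  emit P2@[20:21]
pos 22 'd': at 7
pos 23 'a': at 8  emit P2@[22:23],P3@[20:23]
pos 24 'd': at 7 ·f
pos 25 'd': at 3 ·f
pos 26 'a': at 4  emit P2@[25:26]
pos 27 'c': at 5  emit P1@[24:27]
pos 28 'd': at 2 ·f
pos 29 'd': at 3
pos 30 'a': at 4  emit P2@[29:30]
pos 31 'c': at 5  emit P1@[28:31]
pos 32 'd': at 2 ·f
pos 33 'a': at 6  emit P2@[32:33]
pos 34 'd': at 7
pos 35 'a': at 8  emit P2@[34:35],P3@[32:35]
pos 36 'a': at 0 ·f
pos 37 'c': at 9
pos 38 'a': at 10
pos 39 'a': at 0 ·f
pos 40 'a': at 0
pos 41 'c': at 9
pos 42 'd': at 2 ·f
pos 43 'd': at 3
pos 44 'a': at 4  emit P2@[43:44]
pos 45 'c': at 5  emit P1@[42:45]
pos 46 'a': at 10 ·f
pos 47 'b': at 1 ·f  emit P0@[47:47]
pos 48 'd': at 2 ·f
pos 49 'a': at 6  emit P2@[48:49]
pos 50 'a': at 0 ·f
pos 51 'd': at 2
pos 52 'b': at 1 ·f  emit P0@[52:52]
pos 53 'c': at 9 ·f
pos 54 'b': at 1 ·f  emit P0@[54:54]
pos 55 'b': at 1 ·f  emit P0@[55:55]
pos 56 'd': at 2 ·f
pos 57 'b': at 1 ·f  emit P0@[57:57]
pos 58 'd': at 2 ·f
pos 59 'c': at 9 ·f
pos 60 'd': at 2 ·f
pos 61 'd': at 3

Result: [[1,2],[2,0],[4,2],[6,2],[6,3],[7,0],[9,2],[11,2],[11,3],[16,2],[18,4],[21,2],[23,2],[23,3],[26,2],[27,1],[30,2],[31,1],[33,2],[35,2],[35,3],[44,2],[45,1],[47,0],[49,2],[52,0],[54,0],[55,0],[57,0]]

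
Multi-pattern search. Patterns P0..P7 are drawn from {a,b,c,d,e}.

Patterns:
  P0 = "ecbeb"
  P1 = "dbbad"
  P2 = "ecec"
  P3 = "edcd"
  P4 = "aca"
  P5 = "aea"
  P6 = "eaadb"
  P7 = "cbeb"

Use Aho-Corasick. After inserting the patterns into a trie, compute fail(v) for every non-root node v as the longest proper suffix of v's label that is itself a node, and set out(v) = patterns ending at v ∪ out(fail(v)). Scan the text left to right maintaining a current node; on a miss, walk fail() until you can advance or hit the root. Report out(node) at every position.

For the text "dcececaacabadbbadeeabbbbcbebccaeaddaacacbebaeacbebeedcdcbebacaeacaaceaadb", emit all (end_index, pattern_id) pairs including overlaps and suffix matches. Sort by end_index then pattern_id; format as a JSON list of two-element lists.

Construct AC machine:
Trie (insert patterns):
  n0 'ε': a→16 c→25 d→6 e→1
  n1 'e': a→21 c→2 d→13
  n2 'ec': b→3 e→11
  n3 'ecb': e→4
  n4 'ecbe': b→5
  n5 'ecbeb': ·  [P0 ends]
  n6 'd': b→7
  n7 'db': b→8
  n8 'dbb': a→9
  n9 'dbba': d→10
  n10 'dbbad': ·  [P1 ends]
  n11 'ece': c→12
  n12 'ecec': ·  [P2 ends]
  n13 'ed': c→14
  n14 'edc': d→15
  n15 'edcd': ·  [P3 ends]
  n16 'a': c→17 e→19
  n17 'ac': a→18
  n18 'aca': ·  [P4 ends]
  n19 'ae': a→20
  n20 'aea': ·  [P5 ends]
  n21 'ea': a→22
  n22 'eaa': d→23
  n23 'eaad': b→24
  n24 'eaadb': ·  [P6 ends]
  n25 'c': b→26
  n26 'cb': e→27
  n27 'cbe': b→28
  n28 'cbeb': ·  [P7 ends]

Failure links (BFS by depth):
  fail(1) 'e': from fail(0)=0 chase 'e': 0 ⇒ 0;  out=∅∪out(0)=∅
  fail(6) 'd': from fail(0)=0 chase 'd': 0 ⇒ 0;  out=∅∪out(0)=∅
  fail(16) 'a': from fail(0)=0 chase 'a': 0 ⇒ 0;  out=∅∪out(0)=∅
  fail(25) 'c': from fail(0)=0 chase 'c': 0 ⇒ 0;  out=∅∪out(0)=∅
  fail(2) 'ec': from fail(1)=0 chase 'c': 0 ⇒ 25;  out=∅∪out(25)=∅
  fail(7) 'db': from fail(6)=0 chase 'b': 0 ⇒ 0;  out=∅∪out(0)=∅
  fail(13) 'ed': from fail(1)=0 chase 'd': 0 ⇒ 6;  out=∅∪out(6)=∅
  fail(17) 'ac': from fail(16)=0 chase 'c': 0 ⇒ 25;  out=∅∪out(25)=∅
  fail(19) 'ae': from fail(16)=0 chase 'e': 0 ⇒ 1;  out=∅∪out(1)=∅
  fail(21) 'ea': from fail(1)=0 chase 'a': 0 ⇒ 16;  out=∅∪out(16)=∅
  fail(26) 'cb': from fail(25)=0 chase 'b': 0 ⇒ 0;  out=∅∪out(0)=∅
  fail(3) 'ecb': from fail(2)=25 chase 'b': 25 ⇒ 26;  out=∅∪out(26)=∅
  fail(8) 'dbb': from fail(7)=0 chase 'b': 0 ⇒ 0;  out=∅∪out(0)=∅
  fail(11) 'ece': from fail(2)=25 chase 'e': 25→0 ⇒ 1;  out=∅∪out(1)=∅
  fail(14) 'edc': from fail(13)=6 chase 'c': 6→0 ⇒ 25;  out=∅∪out(25)=∅
  fail(18) 'aca': from fail(17)=25 chase 'a': 25→0 ⇒ 16;  out={4}∪out(16)={4}
  fail(20) 'aea': from fail(19)=1 chase 'a': 1 ⇒ 21;  out={5}∪out(21)={5}
  fail(22) 'eaa': from fail(21)=16 chase 'a': 16→0 ⇒ 16;  out=∅∪out(16)=∅
  fail(27) 'cbe': from fail(26)=0 chase 'e': 0 ⇒ 1;  out=∅∪out(1)=∅
  fail(4) 'ecbe': from fail(3)=26 chase 'e': 26 ⇒ 27;  out=∅∪out(27)=∅
  fail(9) 'dbba': from fail(8)=0 chase 'a': 0 ⇒ 16;  out=∅∪out(16)=∅
  fail(12) 'ecec': from fail(11)=1 chase 'c': 1 ⇒ 2;  out={2}∪out(2)={2}
  fail(15) 'edcd': from fail(14)=25 chase 'd': 25→0 ⇒ 6;  out={3}∪out(6)={3}
  fail(23) 'eaad': from fail(22)=16 chase 'd': 16→0 ⇒ 6;  out=∅∪out(6)=∅
  fail(28) 'cbeb': from fail(27)=1 chase 'b': 1→0 ⇒ 0;  out={7}∪out(0)={7}
  fail(5) 'ecbeb': from fail(4)=27 chase 'b': 27 ⇒ 28;  out={0}∪out(28)={0,7}
  fail(10) 'dbbad': from fail(9)=16 chase 'd': 16→0 ⇒ 6;  out={1}∪out(6)={1}
  fail(24) 'eaadb': from fail(23)=6 chase 'b': 6 ⇒ 7;  out={6}∪out(7)={6}

Run:
i=0 'd': node 0→6
i=1 'c': node 6→25 (fail-walked)
i=2 'e': node 25→1 (fail-walked)
i=3 'c': node 1→2
i=4 'e': node 2→11
i=5 'c': node 11→12  → match P2@[2:5]
i=6 'a': node 12→16 (fail-walked)
i=7 'a': node 16→16 (fail-walked)
i=8 'c': node 16→17
i=9 'a': node 17→18  → match P4@[7:9]
i=10 'b': node 18→0 (fail-walked)
i=11 'a': node 0→16
i=12 'd': node 16→6 (fail-walked)
i=13 'b': node 6→7
i=14 'b': node 7→8
i=15 'a': node 8→9
i=16 'd': node 9→10  → match P1@[12:16]
i=17 'e': node 10→1 (fail-walked)
i=18 'e': node 1→1 (fail-walked)
i=19 'a': node 1→21
i=20 'b': node 21→0 (fail-walked)
i=21 'b': node 0→0
i=22 'b': node 0→0
i=23 'b': node 0→0
i=24 'c': node 0→25
i=25 'b': node 25→26
i=26 'e': node 26→27
i=27 'b': node 27→28  → match P7@[24:27]
i=28 'c': node 28→25 (fail-walked)
i=29 'c': node 25→25 (fail-walked)
i=30 'a': node 25→16 (fail-walked)
i=31 'e': node 16→19
i=32 'a': node 19→20  → match P5@[30:32]
i=33 'd': node 20→6 (fail-walked)
i=34 'd': node 6→6 (fail-walked)
i=35 'a': node 6→16 (fail-walked)
i=36 'a': node 16→16 (fail-walked)
i=37 'c': node 16→17
i=38 'a': node 17→18  → match P4@[36:38]
i=39 'c': node 18→17 (fail-walked)
i=40 'b': node 17→26 (fail-walked)
i=41 'e': node 26→27
i=42 'b': node 27→28  → match P7@[39:42]
i=43 'a': node 28→16 (fail-walked)
i=44 'e': node 16→19
i=45 'a': node 19→20  → match P5@[43:45]
i=46 'c': node 20→17 (fail-walked)
i=47 'b': node 17→26 (fail-walked)
i=48 'e': node 26→27
i=49 'b': node 27→28  → match P7@[46:49]
i=50 'e': node 28→1 (fail-walked)
i=51 'e': node 1→1 (fail-walked)
i=52 'd': node 1→13
i=53 'c': node 13→14
i=54 'd': node 14→15  → match P3@[51:54]
i=55 'c': node 15→25 (fail-walked)
i=56 'b': node 25→26
i=57 'e': node 26→27
i=58 'b': node 27→28  → match P7@[55:58]
i=59 'a': node 28→16 (fail-walked)
i=60 'c': node 16→17
i=61 'a': node 17→18  → match P4@[59:61]
i=62 'e': node 18→19 (fail-walked)
i=63 'a': node 19→20  → match P5@[61:63]
i=64 'c': node 20→17 (fail-walked)
i=65 'a': node 17→18  → match P4@[63:65]
i=66 'a': node 18→16 (fail-walked)
i=67 'c': node 16→17
i=68 'e': node 17→1 (fail-walked)
i=69 'a': node 1→21
i=70 'a': node 21→22
i=71 'd': node 22→23
i=72 'b': node 23→24  → match P6@[68:72]

Matches: [[5,2],[9,4],[16,1],[27,7],[32,5],[38,4],[42,7],[45,5],[49,7],[54,3],[58,7],[61,4],[63,5],[65,4],[72,6]]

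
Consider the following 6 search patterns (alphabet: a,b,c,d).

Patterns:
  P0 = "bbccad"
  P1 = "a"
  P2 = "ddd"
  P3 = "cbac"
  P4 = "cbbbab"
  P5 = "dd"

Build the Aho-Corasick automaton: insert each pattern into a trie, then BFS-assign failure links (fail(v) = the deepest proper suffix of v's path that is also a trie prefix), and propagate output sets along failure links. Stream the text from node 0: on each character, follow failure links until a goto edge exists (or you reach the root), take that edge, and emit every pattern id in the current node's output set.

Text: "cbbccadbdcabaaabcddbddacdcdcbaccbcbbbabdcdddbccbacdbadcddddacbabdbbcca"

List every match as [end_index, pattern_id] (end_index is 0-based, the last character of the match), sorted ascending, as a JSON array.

Construct AC machine:
Trie nodes:
  n0 'ε': a→7 b→1 c→11 d→8
  n1 'b': b→2
  n2 'bb': c→3
  n3 'bbc': c→4
  n4 'bbcc': a→5
  n5 'bbcca': d→6
  n6 'bbccad': ·  [P0 ends]
  n7 'a': ·  [P1 ends]
  n8 'd': d→9
  n9 'dd': d→10  [P5 ends]
  n10 'ddd': ·  [P2 ends]
  n11 'c': b→12
  n12 'cb': a→13 b→15
  n13 'cba': c→14
  n14 'cbac': ·  [P3 ends]
  n15 'cbb': b→16
  n16 'cbbb': a→17
  n17 'cbbba': b→18
  n18 'cbbbab': ·  [P4 ends]

BFS fail/out derivation:
  n1('b'): parent n0 fail=0; on 'b' 0 → fail=0;  out ∅∪∅=∅
  n7('a'): parent n0 fail=0; on 'a' 0 → fail=0;  out {1}∪∅={1}
  n8('d'): parent n0 fail=0; on 'd' 0 → fail=0;  out ∅∪∅=∅
  n11('c'): parent n0 fail=0; on 'c' 0 → fail=0;  out ∅∪∅=∅
  n2('bb'): parent n1 fail=0; on 'b' 0 → fail=1;  out ∅∪∅=∅
  n9('dd'): parent n8 fail=0; on 'd' 0 → fail=8;  out {5}∪∅={5}
  n12('cb'): parent n11 fail=0; on 'b' 0 → fail=1;  out ∅∪∅=∅
  n3('bbc'): parent n2 fail=1; on 'c' 1→0 → fail=11;  out ∅∪∅=∅
  n10('ddd'): parent n9 fail=8; on 'd' 8 → fail=9;  out {2}∪{5}={2,5}
  n13('cba'): parent n12 fail=1; on 'a' 1→0 → fail=7;  out ∅∪{1}={1}
  n15('cbb'): parent n12 fail=1; on 'b' 1 → fail=2;  out ∅∪∅=∅
  n4('bbcc'): parent n3 fail=11; on 'c' 11→0 → fail=11;  out ∅∪∅=∅
  n14('cbac'): parent n13 fail=7; on 'c' 7→0 → fail=11;  out {3}∪∅={3}
  n16('cbbb'): parent n15 fail=2; on 'b' 2→1 → fail=2;  out ∅∪∅=∅
  n5('bbcca'): parent n4 fail=11; on 'a' 11→0 → fail=7;  out ∅∪{1}={1}
  n17('cbbba'): parent n16 fail=2; on 'a' 2→1→0 → fail=7;  out ∅∪{1}={1}
  n6('bbccad'): parent n5 fail=7; on 'd' 7→0 → fail=8;  out {0}∪∅={0}
  n18('cbbbab'): parent n17 fail=7; on 'b' 7→0 → fail=1;  out {4}∪∅={4}

Scan:
pos 0 'c': at 11
pos 1 'b': at 12
pos 2 'b': at 15
pos 3 'c': at 3 (fail-walked)
pos 4 'c': at 4
pos 5 'a': at 5  emit P1@[5:5]
pos 6 'd': at 6  emit P0@[1:6]
pos 7 'b': at 1 (fail-walked)
pos 8 'd': at 8 (fail-walked)
pos 9 'c': at 11 (fail-walked)
pos 10 'a': at 7 (fail-walked)  emit P1@[10:10]
pos 11 'b': at 1 (fail-walked)
pos 12 'a': at 7 (fail-walked)  emit P1@[12:12]
pos 13 'a': at 7 (fail-walked)  emit P1@[13:13]
pos 14 'a': at 7 (fail-walked)  emit P1@[14:14]
pos 15 'b': at 1 (fail-walked)
pos 16 'c': at 11 (fail-walked)
pos 17 'd': at 8 (fail-walked)
pos 18 'd': at 9  emit P5@[17:18]
pos 19 'b': at 1 (fail-walked)
pos 20 'd': at 8 (fail-walked)
pos 21 'd': at 9  emit P5@[20:21]
pos 22 'a': at 7 (fail-walked)  emit P1@[22:22]
pos 23 'c': at 11 (fail-walked)
pos 24 'd': at 8 (fail-walked)
pos 25 'c': at 11 (fail-walked)
pos 26 'd': at 8 (fail-walked)
pos 27 'c': at 11 (fail-walked)
pos 28 'b': at 12
pos 29 'a': at 13  emit P1@[29:29]
pos 30 'c': at 14  emit P3@[27:30]
pos 31 'c': at 11 (fail-walked)
pos 32 'b': at 12
pos 33 'c': at 11 (fail-walked)
pos 34 'b': at 12
pos 35 'b': at 15
pos 36 'b': at 16
pos 37 'a': at 17  emit P1@[37:37]
pos 38 'b': at 18  emit P4@[33:38]
pos 39 'd': at 8 (fail-walked)
pos 40 'c': at 11 (fail-walked)
pos 41 'd': at 8 (fail-walked)
pos 42 'd': at 9  emit P5@[41:42]
pos 43 'd': at 10  emit P2@[41:43],P5@[42:43]
pos 44 'b': at 1 (fail-walked)
pos 45 'c': at 11 (fail-walked)
pos 46 'c': at 11 (fail-walked)
pos 47 'b': at 12
pos 48 'a': at 13  emit P1@[48:48]
pos 49 'c': at 14  emit P3@[46:49]
pos 50 'd': at 8 (fail-walked)
pos 51 'b': at 1 (fail-walked)
pos 52 'a': at 7 (fail-walked)  emit P1@[52:52]
pos 53 'd': at 8 (fail-walked)
pos 54 'c': at 11 (fail-walked)
pos 55 'd': at 8 (fail-walked)
pos 56 'd': at 9  emit P5@[55:56]
pos 57 'd': at 10  emit P2@[55:57],P5@[56:57]
pos 58 'd': at 10 (fail-walked)  emit P2@[56:58],P5@[57:58]
pos 59 'a': at 7 (fail-walked)  emit P1@[59:59]
pos 60 'c': at 11 (fail-walked)
pos 61 'b': at 12
pos 62 'a': at 13  emit P1@[62:62]
pos 63 'b': at 1 (fail-walked)
pos 64 'd': at 8 (fail-walked)
pos 65 'b': at 1 (fail-walked)
pos 66 'b': at 2
pos 67 'c': at 3
pos 68 'c': at 4
pos 69 'a': at 5  emit P1@[69:69]

All matches (sorted): [[5,1],[6,0],[10,1],[12,1],[13,1],[14,1],[18,5],[21,5],[22,1],[29,1],[30,3],[37,1],[38,4],[42,5],[43,2],[43,5],[48,1],[49,3],[52,1],[56,5],[57,2],[57,5],[58,2],[58,5],[59,1],[62,1],[69,1]]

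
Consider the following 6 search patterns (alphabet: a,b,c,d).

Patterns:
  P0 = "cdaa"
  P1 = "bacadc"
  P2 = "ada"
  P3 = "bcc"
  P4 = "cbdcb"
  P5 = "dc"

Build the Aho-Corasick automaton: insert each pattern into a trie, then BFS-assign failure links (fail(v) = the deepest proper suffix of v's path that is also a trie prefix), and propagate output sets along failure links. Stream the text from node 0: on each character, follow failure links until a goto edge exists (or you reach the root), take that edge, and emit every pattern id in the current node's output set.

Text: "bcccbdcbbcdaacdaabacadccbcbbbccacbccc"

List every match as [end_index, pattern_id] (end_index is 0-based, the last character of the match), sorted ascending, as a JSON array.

Build automaton:
Trie nodes:
  n0 'ε': a→11 b→5 c→1 d→20
  n1 'c': b→16 d→2
  n2 'cd': a→3
  n3 'cda': a→4
  n4 'cdaa': ·  ←P0
  n5 'b': a→6 c→14
  n6 'ba': c→7
  n7 'bac': a→8
  n8 'baca': d→9
  n9 'bacad': c→10
  n10 'bacadc': ·  ←P1
  n11 'a': d→12
  n12 'ad': a→13
  n13 'ada': ·  ←P2
  n14 'bc': c→15
  n15 'bcc': ·  ←P3
  n16 'cb': d→17
  n17 'cbd': c→18
  n18 'cbdc': b→19
  n19 'cbdcb': ·  ←P4
  n20 'd': c→21
  n21 'dc': ·  ←P5

Failure links (BFS by depth):
  n1('c'): parent n0 fail=0; on 'c' 0 → fail=0;  out ∅∪∅=∅
  n5('b'): parent n0 fail=0; on 'b' 0 → fail=0;  out ∅∪∅=∅
  n11('a'): parent n0 fail=0; on 'a' 0 → fail=0;  out ∅∪∅=∅
  n20('d'): parent n0 fail=0; on 'd' 0 → fail=0;  out ∅∪∅=∅
  n2('cd'): parent n1 fail=0; on 'd' 0 → fail=20;  out ∅∪∅=∅
  n6('ba'): parent n5 fail=0; on 'a' 0 → fail=11;  out ∅∪∅=∅
  n12('ad'): parent n11 fail=0; on 'd' 0 → fail=20;  out ∅∪∅=∅
  n14('bc'): parent n5 fail=0; on 'c' 0 → fail=1;  out ∅∪∅=∅
  n16('cb'): parent n1 fail=0; on 'b' 0 → fail=5;  out ∅∪∅=∅
  n21('dc'): parent n20 fail=0; on 'c' 0 → fail=1;  out {5}∪∅={5}
  n3('cda'): parent n2 fail=20; on 'a' 20→0 → fail=11;  out ∅∪∅=∅
  n7('bac'): parent n6 fail=11; on 'c' 11→0 → fail=1;  out ∅∪∅=∅
  n13('ada'): parent n12 fail=20; on 'a' 20→0 → fail=11;  out {2}∪∅={2}
  n15('bcc'): parent n14 fail=1; on 'c' 1→0 → fail=1;  out {3}∪∅={3}
  n17('cbd'): parent n16 fail=5; on 'd' 5→0 → fail=20;  out ∅∪∅=∅
  n4('cdaa'): parent n3 fail=11; on 'a' 11→0 → fail=11;  out {0}∪∅={0}
  n8('baca'): parent n7 fail=1; on 'a' 1→0 → fail=11;  out ∅∪∅=∅
  n18('cbdc'): parent n17 fail=20; on 'c' 20 → fail=21;  out ∅∪{5}={5}
  n9('bacad'): parent n8 fail=11; on 'd' 11 → fail=12;  out ∅∪∅=∅
  n19('cbdcb'): parent n18 fail=21; on 'b' 21→1 → fail=16;  out {4}∪∅={4}
  n10('bacadc'): parent n9 fail=12; on 'c' 12→20 → fail=21;  out {1}∪{5}={1,5}

Text stream:
pos 0 'b': at 5
pos 1 'c': at 14
pos 2 'c': at 15  → match P3@[0:2]
pos 3 'c': at 1 ·f
pos 4 'b': at 16
pos 5 'd': at 17
pos 6 'c': at 18  → match P5@[5:6]
pos 7 'b': at 19  → match P4@[3:7]
pos 8 'b': at 5 ·f
pos 9 'c': at 14
pos 10 'd': at 2 ·f
pos 11 'a': at 3
pos 12 'a': at 4  → match P0@[9:12]
pos 13 'c': at 1 ·f
pos 14 'd': at 2
pos 15 'a': at 3
pos 16 'a': at 4  → match P0@[13:16]
pos 17 'b': at 5 ·f
pos 18 'a': at 6
pos 19 'c': at 7
pos 20 'a': at 8
pos 21 'd': at 9
pos 22 'c': at 10  → match P1@[17:22],P5@[21:22]
pos 23 'c': at 1 ·f
pos 24 'b': at 16
pos 25 'c': at 14 ·f
pos 26 'b': at 16 ·f
pos 27 'b': at 5 ·f
pos 28 'b': at 5 ·f
pos 29 'c': at 14
pos 30 'c': at 15  → match P3@[28:30]
pos 31 'a': at 11 ·f
pos 32 'c': at 1 ·f
pos 33 'b': at 16
pos 34 'c': at 14 ·f
pos 35 'c': at 15  → match P3@[33:35]
pos 36 'c': at 1 ·f

All matches (sorted): [[2,3],[6,5],[7,4],[12,0],[16,0],[22,1],[22,5],[30,3],[35,3]]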